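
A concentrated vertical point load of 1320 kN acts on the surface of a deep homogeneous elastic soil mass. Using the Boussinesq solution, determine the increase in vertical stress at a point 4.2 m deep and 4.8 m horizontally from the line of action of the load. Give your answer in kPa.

Boussinesq vertical stress below a point load on an elastic half-space:
Δσ_z = 3P/(2πz²) · [1 + (r/z)²]^(−5/2)
r/z = 4.8/4.2 = 1.1429; [1+(r/z)²]^(−5/2) = 0.12382.
Δσ_z = 3×1320/(2π×4.2²) × 0.12382 = 35.729 × 0.12382 = 4.424 kPa

Δσ_z ≈ 4.42 kPa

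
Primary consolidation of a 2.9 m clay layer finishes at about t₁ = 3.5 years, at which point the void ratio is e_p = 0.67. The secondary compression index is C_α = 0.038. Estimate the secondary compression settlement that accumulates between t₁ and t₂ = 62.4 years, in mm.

S_s ≈ 82.6 mm

Secondary compression: S_s = C_α·H/(1+e_p)·log₁₀(t₂/t₁)
S_s = 0.038×2.9/(1+0.67)×log₁₀(62.4/3.5)
    = 0.06599 × 1.251 = 0.08256 m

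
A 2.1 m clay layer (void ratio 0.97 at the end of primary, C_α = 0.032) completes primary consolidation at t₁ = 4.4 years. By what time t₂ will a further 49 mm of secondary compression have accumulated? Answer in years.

S_s = C_α·H/(1+e_p)·log₁₀(t₂/t₁) ⇒ log₁₀(t₂/t₁) = S_s·(1+e_p)/(C_α·H).
log₁₀(t₂/t₁) = 0.049 × (1+0.97) / (0.032×2.1) = 1.436
t₂ = t₁ × 10^1.436 = 4.4 × 27.32 = 120.2 years

t₂ ≈ 120 years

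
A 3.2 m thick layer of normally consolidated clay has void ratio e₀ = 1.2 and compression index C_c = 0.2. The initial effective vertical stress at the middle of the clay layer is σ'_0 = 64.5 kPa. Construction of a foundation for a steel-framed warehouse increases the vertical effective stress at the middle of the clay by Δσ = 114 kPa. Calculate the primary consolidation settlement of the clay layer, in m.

Final effective stress: σ'_f = σ'_0 + Δσ = 64.5 + 114 = 178.5 kPa.
Normally consolidated clay, so the full stress increment lies on the virgin compression line:
S_c = C_c·H/(1+e₀)·log₁₀(σ'_f/σ'_0) = 0.2×3.2/(1+1.2)×log₁₀(178.5/64.5)
    = 0.29091 × 0.44208 = 0.1286 m

S_c ≈ 0.129 m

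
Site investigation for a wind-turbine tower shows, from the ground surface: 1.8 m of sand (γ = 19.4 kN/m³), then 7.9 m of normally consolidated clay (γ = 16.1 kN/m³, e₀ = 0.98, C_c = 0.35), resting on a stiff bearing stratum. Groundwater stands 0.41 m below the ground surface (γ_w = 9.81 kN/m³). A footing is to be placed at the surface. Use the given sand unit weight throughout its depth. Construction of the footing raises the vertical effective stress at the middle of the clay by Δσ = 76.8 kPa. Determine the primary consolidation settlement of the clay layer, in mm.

Mid-depth of clay below the ground surface: z = 1.8 + 7.9/2 = 5.75 m.
Total vertical stress at mid-clay: σ_v = 19.4×1.8 + 16.1×3.95 = 98.515 kPa.
Pore pressure: u = 9.81×(5.75 − 0.41) = 52.385 kPa.
Initial effective stress: σ'_0 = σ_v − u = 98.515 − 52.385 = 46.13 kPa.
Final effective stress: σ'_f = σ'_0 + Δσ = 46.13 + 76.8 = 122.93 kPa.
Normally consolidated clay, so the full stress increment lies on the virgin compression line:
S_c = C_c·H/(1+e₀)·log₁₀(σ'_f/σ'_0) = 0.35×7.9/(1+0.98)×log₁₀(122.93/46.13)
    = 1.3965 × 0.42567 = 0.5944 m

S_c ≈ 594 mm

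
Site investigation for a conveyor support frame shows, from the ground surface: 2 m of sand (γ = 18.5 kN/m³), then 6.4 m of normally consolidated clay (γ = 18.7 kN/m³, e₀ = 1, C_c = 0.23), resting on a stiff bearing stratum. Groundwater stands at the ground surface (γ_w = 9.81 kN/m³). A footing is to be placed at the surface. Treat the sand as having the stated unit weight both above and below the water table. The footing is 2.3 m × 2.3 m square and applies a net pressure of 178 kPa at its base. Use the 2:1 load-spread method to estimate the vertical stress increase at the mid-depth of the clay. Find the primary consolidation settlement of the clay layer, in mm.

S_c ≈ 99.5 mm

Mid-depth of clay below the ground surface: z = 2 + 6.4/2 = 5.2 m.
Total vertical stress at mid-clay: σ_v = 18.5×2 + 18.7×3.2 = 96.84 kPa.
Pore pressure: u = 9.81×(5.2 − 0) = 51.012 kPa.
Initial effective stress: σ'_0 = σ_v − u = 96.84 − 51.012 = 45.828 kPa.
Stress increase at mid-clay by the 2:1 spreading method:
Δσ = qBL/((B+z)(L+z)) = 178×2.3×2.3/((2.3+5.2)(2.3+5.2)) = 16.74 kPa
Final effective stress: σ'_f = σ'_0 + Δσ = 45.828 + 16.74 = 62.568 kPa.
Normally consolidated clay, so the full stress increment lies on the virgin compression line:
S_c = C_c·H/(1+e₀)·log₁₀(σ'_f/σ'_0) = 0.23×6.4/(1+1)×log₁₀(62.568/45.828)
    = 0.736 × 0.13522 = 0.09952 m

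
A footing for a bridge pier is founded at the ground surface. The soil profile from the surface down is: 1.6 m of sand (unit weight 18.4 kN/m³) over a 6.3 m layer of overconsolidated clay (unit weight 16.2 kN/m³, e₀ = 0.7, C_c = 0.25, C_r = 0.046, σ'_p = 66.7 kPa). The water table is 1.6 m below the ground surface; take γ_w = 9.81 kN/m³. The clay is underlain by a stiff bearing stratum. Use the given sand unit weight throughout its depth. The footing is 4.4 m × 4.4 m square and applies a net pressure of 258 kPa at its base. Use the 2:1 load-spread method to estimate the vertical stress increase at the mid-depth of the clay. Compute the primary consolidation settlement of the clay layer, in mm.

Mid-depth of clay below the ground surface: z = 1.6 + 6.3/2 = 4.75 m.
Total vertical stress at mid-clay: σ_v = 18.4×1.6 + 16.2×3.15 = 80.47 kPa.
Pore pressure: u = 9.81×(4.75 − 1.6) = 30.902 kPa.
Initial effective stress: σ'_0 = σ_v − u = 80.47 − 30.902 = 49.568 kPa.
Stress increase at mid-clay by the 2:1 spreading method:
Δσ = qBL/((B+z)(L+z)) = 258×4.4×4.4/((4.4+4.75)(4.4+4.75)) = 59.66 kPa
Final effective stress: σ'_f = 49.568 + 59.66 = 109.23 kPa.
σ'_f = 109.23 > σ'_p = 66.7 kPa, so the stress path crosses the preconsolidation pressure — recompression up to σ'_p, then virgin compression beyond:
S_c = H/(1+e₀)·[C_r·log₁₀(σ'_p/σ'_0) + C_c·log₁₀(σ'_f/σ'_p)]
    = 6.3/1.7 × [0.046×log₁₀(66.7/49.568) + 0.25×log₁₀(109.23/66.7)]
    = 3.7059 × [0.0059305 + 0.053554] = 0.2204 m

S_c ≈ 220 mm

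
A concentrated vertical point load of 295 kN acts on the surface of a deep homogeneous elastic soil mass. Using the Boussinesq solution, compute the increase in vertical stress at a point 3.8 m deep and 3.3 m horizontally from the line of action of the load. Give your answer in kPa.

Δσ_z ≈ 2.39 kPa

Boussinesq vertical stress below a point load on an elastic half-space:
Δσ_z = 3P/(2πz²) · [1 + (r/z)²]^(−5/2)
r/z = 3.3/3.8 = 0.86842; [1+(r/z)²]^(−5/2) = 0.24537.
Δσ_z = 3×295/(2π×3.8²) × 0.24537 = 9.7543 × 0.24537 = 2.393 kPa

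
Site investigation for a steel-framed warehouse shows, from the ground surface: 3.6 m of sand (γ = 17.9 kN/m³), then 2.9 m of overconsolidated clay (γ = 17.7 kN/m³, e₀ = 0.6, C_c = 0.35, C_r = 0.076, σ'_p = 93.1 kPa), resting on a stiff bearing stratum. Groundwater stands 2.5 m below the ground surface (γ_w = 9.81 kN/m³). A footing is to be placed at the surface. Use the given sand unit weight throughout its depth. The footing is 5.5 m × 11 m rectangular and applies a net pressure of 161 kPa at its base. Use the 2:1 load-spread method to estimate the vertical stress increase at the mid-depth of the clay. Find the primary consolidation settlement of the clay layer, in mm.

S_c ≈ 97.3 mm

Mid-depth of clay below the ground surface: z = 3.6 + 2.9/2 = 5.05 m.
Total vertical stress at mid-clay: σ_v = 17.9×3.6 + 17.7×1.45 = 90.105 kPa.
Pore pressure: u = 9.81×(5.05 − 2.5) = 25.015 kPa.
Initial effective stress: σ'_0 = σ_v − u = 90.105 − 25.015 = 65.09 kPa.
Stress increase at mid-clay by the 2:1 spreading method:
Δσ = qBL/((B+z)(L+z)) = 161×5.5×11/((5.5+5.05)(11+5.05)) = 57.525 kPa
Final effective stress: σ'_f = 65.09 + 57.525 = 122.62 kPa.
σ'_f = 122.62 > σ'_p = 93.1 kPa, so the stress path crosses the preconsolidation pressure — recompression up to σ'_p, then virgin compression beyond:
S_c = H/(1+e₀)·[C_r·log₁₀(σ'_p/σ'_0) + C_c·log₁₀(σ'_f/σ'_p)]
    = 2.9/1.6 × [0.076×log₁₀(93.1/65.09) + 0.35×log₁₀(122.62/93.1)]
    = 1.8125 × [0.011813 + 0.041864] = 0.09729 m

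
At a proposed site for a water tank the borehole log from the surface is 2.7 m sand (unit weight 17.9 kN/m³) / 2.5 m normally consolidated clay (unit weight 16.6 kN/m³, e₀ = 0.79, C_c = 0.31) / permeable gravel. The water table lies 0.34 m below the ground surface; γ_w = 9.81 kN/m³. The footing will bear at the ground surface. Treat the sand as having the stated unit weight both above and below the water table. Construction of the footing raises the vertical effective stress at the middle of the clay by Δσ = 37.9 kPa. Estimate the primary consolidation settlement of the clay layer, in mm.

S_c ≈ 142 mm

Mid-depth of clay below the ground surface: z = 2.7 + 2.5/2 = 3.95 m.
Total vertical stress at mid-clay: σ_v = 17.9×2.7 + 16.6×1.25 = 69.08 kPa.
Pore pressure: u = 9.81×(3.95 − 0.34) = 35.414 kPa.
Initial effective stress: σ'_0 = σ_v − u = 69.08 − 35.414 = 33.666 kPa.
Final effective stress: σ'_f = σ'_0 + Δσ = 33.666 + 37.9 = 71.566 kPa.
Normally consolidated clay, so the full stress increment lies on the virgin compression line:
S_c = C_c·H/(1+e₀)·log₁₀(σ'_f/σ'_0) = 0.31×2.5/(1+0.79)×log₁₀(71.566/33.666)
    = 0.43296 × 0.32752 = 0.1418 m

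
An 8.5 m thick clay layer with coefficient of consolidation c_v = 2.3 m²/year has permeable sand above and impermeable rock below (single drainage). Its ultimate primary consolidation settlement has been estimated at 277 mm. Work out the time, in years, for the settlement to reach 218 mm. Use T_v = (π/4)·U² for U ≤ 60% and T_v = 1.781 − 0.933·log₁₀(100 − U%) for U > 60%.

Drainage path length: H_d = H = 8.5 m (single drainage).
U = S(t)/S_ult = 218/277 = 0.787.
U > 60%: T_v = 1.781 − 0.933·log₁₀(100 − 78.7) = 0.54163.
t = T_v·H_d²/c_v = 0.54163×8.5²/2.3 = 17.01 years.

t ≈ 17 years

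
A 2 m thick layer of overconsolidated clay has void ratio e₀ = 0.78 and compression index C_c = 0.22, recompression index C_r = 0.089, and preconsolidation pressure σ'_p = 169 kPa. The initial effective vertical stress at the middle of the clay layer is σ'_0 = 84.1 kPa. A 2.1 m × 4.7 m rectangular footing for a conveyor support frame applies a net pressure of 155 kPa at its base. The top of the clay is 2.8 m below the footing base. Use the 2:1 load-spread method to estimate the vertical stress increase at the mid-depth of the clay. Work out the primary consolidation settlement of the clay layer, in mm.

S_c ≈ 13.4 mm

Mid-depth of clay below the footing base: z = 2.8 + 2/2 = 3.8 m.
Stress increase at mid-clay by the 2:1 spreading method:
Δσ = qBL/((B+z)(L+z)) = 155×2.1×4.7/((2.1+3.8)(4.7+3.8)) = 30.505 kPa
Final effective stress: σ'_f = 84.1 + 30.505 = 114.6 kPa.
σ'_f = 114.6 ≤ σ'_p = 169 kPa, so the clay remains overconsolidated and only the recompression index applies:
S_c = C_r·H/(1+e₀)·log₁₀(σ'_f/σ'_0) = 0.089×2/1.78×log₁₀(114.6/84.1)
    = 0.1 × 0.13439 = 0.01344 m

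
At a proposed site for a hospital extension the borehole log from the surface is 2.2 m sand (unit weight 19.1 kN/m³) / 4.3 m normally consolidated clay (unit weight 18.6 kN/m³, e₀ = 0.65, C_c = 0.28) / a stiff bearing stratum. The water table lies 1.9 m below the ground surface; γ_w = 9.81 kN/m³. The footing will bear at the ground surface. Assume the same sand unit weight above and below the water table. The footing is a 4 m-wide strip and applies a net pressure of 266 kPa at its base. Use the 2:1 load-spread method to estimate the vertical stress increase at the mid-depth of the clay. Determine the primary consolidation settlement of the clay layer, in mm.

Mid-depth of clay below the ground surface: z = 2.2 + 4.3/2 = 4.35 m.
Total vertical stress at mid-clay: σ_v = 19.1×2.2 + 18.6×2.15 = 82.01 kPa.
Pore pressure: u = 9.81×(4.35 − 1.9) = 24.035 kPa.
Initial effective stress: σ'_0 = σ_v − u = 82.01 − 24.035 = 57.975 kPa.
Stress increase at mid-clay by the 2:1 spreading method:
Δσ = qB/(B+z) = 266×4/(4+4.35) = 127.43 kPa
Final effective stress: σ'_f = σ'_0 + Δσ = 57.975 + 127.43 = 185.41 kPa.
Normally consolidated clay, so the full stress increment lies on the virgin compression line:
S_c = C_c·H/(1+e₀)·log₁₀(σ'_f/σ'_0) = 0.28×4.3/(1+0.65)×log₁₀(185.41/57.975)
    = 0.7297 × 0.50489 = 0.3684 m

S_c ≈ 368 mm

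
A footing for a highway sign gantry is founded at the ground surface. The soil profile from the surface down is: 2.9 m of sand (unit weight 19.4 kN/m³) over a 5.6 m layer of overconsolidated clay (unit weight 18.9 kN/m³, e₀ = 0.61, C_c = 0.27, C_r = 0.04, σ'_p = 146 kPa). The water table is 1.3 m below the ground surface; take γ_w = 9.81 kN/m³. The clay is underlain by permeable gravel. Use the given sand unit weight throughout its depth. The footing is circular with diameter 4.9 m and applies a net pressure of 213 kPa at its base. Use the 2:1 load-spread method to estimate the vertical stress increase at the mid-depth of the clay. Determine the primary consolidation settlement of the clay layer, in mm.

Mid-depth of clay below the ground surface: z = 2.9 + 5.6/2 = 5.7 m.
Total vertical stress at mid-clay: σ_v = 19.4×2.9 + 18.9×2.8 = 109.18 kPa.
Pore pressure: u = 9.81×(5.7 − 1.3) = 43.164 kPa.
Initial effective stress: σ'_0 = σ_v − u = 109.18 − 43.164 = 66.016 kPa.
Stress increase at mid-clay by the 2:1 spreading method:
Δσ ≈ qD²/(D+z)² = 213×4.9²/(4.9+5.7)² = 45.516 kPa
Final effective stress: σ'_f = 66.016 + 45.516 = 111.53 kPa.
σ'_f = 111.53 ≤ σ'_p = 146 kPa, so the clay remains overconsolidated and only the recompression index applies:
S_c = C_r·H/(1+e₀)·log₁₀(σ'_f/σ'_0) = 0.04×5.6/1.61×log₁₀(111.53/66.016)
    = 0.13913 × 0.22774 = 0.03169 m

S_c ≈ 31.7 mm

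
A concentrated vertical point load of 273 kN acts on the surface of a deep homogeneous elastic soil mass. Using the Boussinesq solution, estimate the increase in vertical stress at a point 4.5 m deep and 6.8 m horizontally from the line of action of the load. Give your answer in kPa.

Δσ_z ≈ 0.329 kPa

Boussinesq vertical stress below a point load on an elastic half-space:
Δσ_z = 3P/(2πz²) · [1 + (r/z)²]^(−5/2)
r/z = 6.8/4.5 = 1.5111; [1+(r/z)²]^(−5/2) = 0.051188.
Δσ_z = 3×273/(2π×4.5²) × 0.051188 = 6.4369 × 0.051188 = 0.3295 kPa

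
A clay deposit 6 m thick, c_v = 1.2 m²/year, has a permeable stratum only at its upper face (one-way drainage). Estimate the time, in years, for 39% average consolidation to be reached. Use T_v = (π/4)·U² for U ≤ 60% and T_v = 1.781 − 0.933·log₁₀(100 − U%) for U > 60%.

Drainage path length: H_d = H = 6 m (single drainage).
U ≤ 60%: T_v = (π/4)·U² = (π/4)×0.39² = 0.11946.
t = T_v·H_d²/c_v = 0.11946×6²/1.2 = 3.584 years.

t ≈ 3.58 years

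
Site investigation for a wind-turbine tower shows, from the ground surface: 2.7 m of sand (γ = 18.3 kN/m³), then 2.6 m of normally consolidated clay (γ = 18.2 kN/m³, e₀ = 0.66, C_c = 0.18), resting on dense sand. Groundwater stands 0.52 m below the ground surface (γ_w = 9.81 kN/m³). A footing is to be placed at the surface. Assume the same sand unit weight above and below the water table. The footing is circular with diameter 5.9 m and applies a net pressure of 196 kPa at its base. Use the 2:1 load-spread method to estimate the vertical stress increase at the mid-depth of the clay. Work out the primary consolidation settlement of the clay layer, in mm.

Mid-depth of clay below the ground surface: z = 2.7 + 2.6/2 = 4 m.
Total vertical stress at mid-clay: σ_v = 18.3×2.7 + 18.2×1.3 = 73.07 kPa.
Pore pressure: u = 9.81×(4 − 0.52) = 34.139 kPa.
Initial effective stress: σ'_0 = σ_v − u = 73.07 − 34.139 = 38.931 kPa.
Stress increase at mid-clay by the 2:1 spreading method:
Δσ ≈ qD²/(D+z)² = 196×5.9²/(5.9+4)² = 69.613 kPa
Final effective stress: σ'_f = σ'_0 + Δσ = 38.931 + 69.613 = 108.54 kPa.
Normally consolidated clay, so the full stress increment lies on the virgin compression line:
S_c = C_c·H/(1+e₀)·log₁₀(σ'_f/σ'_0) = 0.18×2.6/(1+0.66)×log₁₀(108.54/38.931)
    = 0.28193 × 0.44529 = 0.1255 m

S_c ≈ 126 mm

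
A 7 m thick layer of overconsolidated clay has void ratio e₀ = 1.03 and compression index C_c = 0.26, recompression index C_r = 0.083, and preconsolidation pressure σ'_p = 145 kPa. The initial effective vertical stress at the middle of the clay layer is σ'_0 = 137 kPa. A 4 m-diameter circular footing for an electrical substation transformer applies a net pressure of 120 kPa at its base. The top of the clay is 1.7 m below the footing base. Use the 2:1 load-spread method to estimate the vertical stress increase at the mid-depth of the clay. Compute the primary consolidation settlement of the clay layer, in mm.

Mid-depth of clay below the footing base: z = 1.7 + 7/2 = 5.2 m.
Stress increase at mid-clay by the 2:1 spreading method:
Δσ ≈ qD²/(D+z)² = 120×4²/(4+5.2)² = 22.684 kPa
Final effective stress: σ'_f = 137 + 22.684 = 159.68 kPa.
σ'_f = 159.68 > σ'_p = 145 kPa, so the stress path crosses the preconsolidation pressure — recompression up to σ'_p, then virgin compression beyond:
S_c = H/(1+e₀)·[C_r·log₁₀(σ'_p/σ'_0) + C_c·log₁₀(σ'_f/σ'_p)]
    = 7/2.03 × [0.083×log₁₀(145/137) + 0.26×log₁₀(159.68/145)]
    = 3.4483 × [0.0020457 + 0.010889] = 0.0446 m

S_c ≈ 44.6 mm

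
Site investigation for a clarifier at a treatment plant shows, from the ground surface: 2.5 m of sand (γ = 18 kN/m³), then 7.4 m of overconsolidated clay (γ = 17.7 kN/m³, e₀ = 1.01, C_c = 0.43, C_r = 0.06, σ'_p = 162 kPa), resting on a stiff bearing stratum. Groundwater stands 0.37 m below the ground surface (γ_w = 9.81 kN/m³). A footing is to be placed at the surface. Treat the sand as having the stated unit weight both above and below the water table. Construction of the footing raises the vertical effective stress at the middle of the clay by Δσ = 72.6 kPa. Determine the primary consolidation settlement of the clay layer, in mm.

S_c ≈ 82.5 mm

Mid-depth of clay below the ground surface: z = 2.5 + 7.4/2 = 6.2 m.
Total vertical stress at mid-clay: σ_v = 18×2.5 + 17.7×3.7 = 110.49 kPa.
Pore pressure: u = 9.81×(6.2 − 0.37) = 57.192 kPa.
Initial effective stress: σ'_0 = σ_v − u = 110.49 − 57.192 = 53.298 kPa.
Final effective stress: σ'_f = 53.298 + 72.6 = 125.9 kPa.
σ'_f = 125.9 ≤ σ'_p = 162 kPa, so the clay remains overconsolidated and only the recompression index applies:
S_c = C_r·H/(1+e₀)·log₁₀(σ'_f/σ'_0) = 0.06×7.4/2.01×log₁₀(125.9/53.298)
    = 0.2209 × 0.37331 = 0.08246 m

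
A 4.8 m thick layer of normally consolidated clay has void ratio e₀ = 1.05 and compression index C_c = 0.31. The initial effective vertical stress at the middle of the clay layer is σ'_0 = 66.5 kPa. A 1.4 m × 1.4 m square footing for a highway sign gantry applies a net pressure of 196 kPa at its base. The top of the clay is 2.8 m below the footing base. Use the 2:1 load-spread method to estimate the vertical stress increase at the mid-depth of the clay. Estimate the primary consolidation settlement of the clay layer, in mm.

S_c ≈ 39.3 mm

Mid-depth of clay below the footing base: z = 2.8 + 4.8/2 = 5.2 m.
Stress increase at mid-clay by the 2:1 spreading method:
Δσ = qBL/((B+z)(L+z)) = 196×1.4×1.4/((1.4+5.2)(1.4+5.2)) = 8.8191 kPa
Final effective stress: σ'_f = σ'_0 + Δσ = 66.5 + 8.8191 = 75.319 kPa.
Normally consolidated clay, so the full stress increment lies on the virgin compression line:
S_c = C_c·H/(1+e₀)·log₁₀(σ'_f/σ'_0) = 0.31×4.8/(1+1.05)×log₁₀(75.319/66.5)
    = 0.72585 × 0.054083 = 0.03926 m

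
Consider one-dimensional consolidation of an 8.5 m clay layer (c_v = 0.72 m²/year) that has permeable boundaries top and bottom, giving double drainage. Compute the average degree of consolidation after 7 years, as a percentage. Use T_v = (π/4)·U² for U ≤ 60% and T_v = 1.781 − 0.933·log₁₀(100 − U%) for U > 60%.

U ≈ 59.6 %

Drainage path length: H_d = H/2 = 4.25 m (double drainage).
T_v = c_v·t/H_d² = 0.72×7/4.25² = 0.27903.
T_v = 0.27903 corresponds to the U ≤ 60% branch:
U = √(4T_v/π) = 0.596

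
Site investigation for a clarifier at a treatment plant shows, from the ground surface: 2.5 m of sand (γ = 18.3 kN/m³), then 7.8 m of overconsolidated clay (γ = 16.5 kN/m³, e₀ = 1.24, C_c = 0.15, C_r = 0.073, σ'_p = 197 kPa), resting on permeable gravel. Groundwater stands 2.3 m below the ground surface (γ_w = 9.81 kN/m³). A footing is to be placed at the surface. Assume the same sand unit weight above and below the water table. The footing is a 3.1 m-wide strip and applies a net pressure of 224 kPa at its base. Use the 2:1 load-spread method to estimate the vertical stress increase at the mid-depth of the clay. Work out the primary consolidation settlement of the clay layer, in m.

Mid-depth of clay below the ground surface: z = 2.5 + 7.8/2 = 6.4 m.
Total vertical stress at mid-clay: σ_v = 18.3×2.5 + 16.5×3.9 = 110.1 kPa.
Pore pressure: u = 9.81×(6.4 − 2.3) = 40.221 kPa.
Initial effective stress: σ'_0 = σ_v − u = 110.1 − 40.221 = 69.879 kPa.
Stress increase at mid-clay by the 2:1 spreading method:
Δσ = qB/(B+z) = 224×3.1/(3.1+6.4) = 73.095 kPa
Final effective stress: σ'_f = 69.879 + 73.095 = 142.97 kPa.
σ'_f = 142.97 ≤ σ'_p = 197 kPa, so the clay remains overconsolidated and only the recompression index applies:
S_c = C_r·H/(1+e₀)·log₁₀(σ'_f/σ'_0) = 0.073×7.8/2.24×log₁₀(142.97/69.879)
    = 0.25419 × 0.3109 = 0.07903 m

S_c ≈ 0.079 m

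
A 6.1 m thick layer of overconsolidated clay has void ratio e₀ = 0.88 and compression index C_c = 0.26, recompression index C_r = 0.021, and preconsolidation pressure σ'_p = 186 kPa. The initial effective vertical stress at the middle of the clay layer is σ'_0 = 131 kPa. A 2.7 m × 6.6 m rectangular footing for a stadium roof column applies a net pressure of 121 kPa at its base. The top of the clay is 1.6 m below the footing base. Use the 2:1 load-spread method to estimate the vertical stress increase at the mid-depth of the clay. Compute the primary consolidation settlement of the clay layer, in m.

S_c ≈ 0.00537 m

Mid-depth of clay below the footing base: z = 1.6 + 6.1/2 = 4.65 m.
Stress increase at mid-clay by the 2:1 spreading method:
Δσ = qBL/((B+z)(L+z)) = 121×2.7×6.6/((2.7+4.65)(6.6+4.65)) = 26.077 kPa
Final effective stress: σ'_f = 131 + 26.077 = 157.08 kPa.
σ'_f = 157.08 ≤ σ'_p = 186 kPa, so the clay remains overconsolidated and only the recompression index applies:
S_c = C_r·H/(1+e₀)·log₁₀(σ'_f/σ'_0) = 0.021×6.1/1.88×log₁₀(157.08/131)
    = 0.068139 × 0.07885 = 0.005373 m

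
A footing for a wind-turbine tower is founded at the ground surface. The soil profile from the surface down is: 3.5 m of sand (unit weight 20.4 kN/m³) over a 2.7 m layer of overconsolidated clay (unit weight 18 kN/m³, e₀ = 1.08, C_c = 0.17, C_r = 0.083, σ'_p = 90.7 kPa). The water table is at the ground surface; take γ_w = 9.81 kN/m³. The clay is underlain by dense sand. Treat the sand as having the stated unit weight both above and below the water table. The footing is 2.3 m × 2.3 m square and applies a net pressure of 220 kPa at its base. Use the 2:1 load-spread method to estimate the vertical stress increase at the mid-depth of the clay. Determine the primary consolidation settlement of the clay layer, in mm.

S_c ≈ 18.1 mm

Mid-depth of clay below the ground surface: z = 3.5 + 2.7/2 = 4.85 m.
Total vertical stress at mid-clay: σ_v = 20.4×3.5 + 18×1.35 = 95.7 kPa.
Pore pressure: u = 9.81×(4.85 − 0) = 47.578 kPa.
Initial effective stress: σ'_0 = σ_v − u = 95.7 − 47.578 = 48.122 kPa.
Stress increase at mid-clay by the 2:1 spreading method:
Δσ = qBL/((B+z)(L+z)) = 220×2.3×2.3/((2.3+4.85)(2.3+4.85)) = 22.765 kPa
Final effective stress: σ'_f = 48.122 + 22.765 = 70.887 kPa.
σ'_f = 70.887 ≤ σ'_p = 90.7 kPa, so the clay remains overconsolidated and only the recompression index applies:
S_c = C_r·H/(1+e₀)·log₁₀(σ'_f/σ'_0) = 0.083×2.7/2.08×log₁₀(70.887/48.122)
    = 0.10774 × 0.16822 = 0.01812 m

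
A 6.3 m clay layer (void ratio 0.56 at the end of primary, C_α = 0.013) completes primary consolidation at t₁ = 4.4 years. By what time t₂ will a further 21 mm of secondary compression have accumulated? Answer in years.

S_s = C_α·H/(1+e_p)·log₁₀(t₂/t₁) ⇒ log₁₀(t₂/t₁) = S_s·(1+e_p)/(C_α·H).
log₁₀(t₂/t₁) = 0.021 × (1+0.56) / (0.013×6.3) = 0.4
t₂ = t₁ × 10^0.4 = 4.4 × 2.512 = 11.05 years

t₂ ≈ 11.1 years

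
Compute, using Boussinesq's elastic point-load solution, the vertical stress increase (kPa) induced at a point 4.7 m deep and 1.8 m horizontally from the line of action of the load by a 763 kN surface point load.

Δσ_z ≈ 11.7 kPa

Boussinesq vertical stress below a point load on an elastic half-space:
Δσ_z = 3P/(2πz²) · [1 + (r/z)²]^(−5/2)
r/z = 1.8/4.7 = 0.38298; [1+(r/z)²]^(−5/2) = 0.71023.
Δσ_z = 3×763/(2π×4.7²) × 0.71023 = 16.492 × 0.71023 = 11.71 kPa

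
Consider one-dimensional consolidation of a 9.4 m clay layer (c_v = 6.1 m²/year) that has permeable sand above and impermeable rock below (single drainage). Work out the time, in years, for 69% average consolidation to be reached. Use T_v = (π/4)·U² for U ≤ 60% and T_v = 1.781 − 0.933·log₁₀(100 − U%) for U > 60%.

Drainage path length: H_d = H = 9.4 m (single drainage).
U > 60%: T_v = 1.781 − 0.933·log₁₀(100 − 69) = 0.38956.
t = T_v·H_d²/c_v = 0.38956×9.4²/6.1 = 5.643 years.

t ≈ 5.64 years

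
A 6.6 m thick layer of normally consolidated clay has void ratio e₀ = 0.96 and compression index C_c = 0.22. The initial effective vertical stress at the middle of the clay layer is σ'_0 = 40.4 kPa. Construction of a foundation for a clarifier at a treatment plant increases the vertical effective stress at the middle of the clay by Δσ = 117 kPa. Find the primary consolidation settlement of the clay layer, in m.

S_c ≈ 0.438 m

Final effective stress: σ'_f = σ'_0 + Δσ = 40.4 + 117 = 157.4 kPa.
Normally consolidated clay, so the full stress increment lies on the virgin compression line:
S_c = C_c·H/(1+e₀)·log₁₀(σ'_f/σ'_0) = 0.22×6.6/(1+0.96)×log₁₀(157.4/40.4)
    = 0.74082 × 0.59062 = 0.4375 m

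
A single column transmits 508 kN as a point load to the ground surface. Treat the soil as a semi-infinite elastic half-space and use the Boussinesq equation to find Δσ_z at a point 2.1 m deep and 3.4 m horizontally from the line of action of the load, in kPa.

Δσ_z ≈ 2.2 kPa

Boussinesq vertical stress below a point load on an elastic half-space:
Δσ_z = 3P/(2πz²) · [1 + (r/z)²]^(−5/2)
r/z = 3.4/2.1 = 1.619; [1+(r/z)²]^(−5/2) = 0.040071.
Δσ_z = 3×508/(2π×2.1²) × 0.040071 = 55 × 0.040071 = 2.204 kPa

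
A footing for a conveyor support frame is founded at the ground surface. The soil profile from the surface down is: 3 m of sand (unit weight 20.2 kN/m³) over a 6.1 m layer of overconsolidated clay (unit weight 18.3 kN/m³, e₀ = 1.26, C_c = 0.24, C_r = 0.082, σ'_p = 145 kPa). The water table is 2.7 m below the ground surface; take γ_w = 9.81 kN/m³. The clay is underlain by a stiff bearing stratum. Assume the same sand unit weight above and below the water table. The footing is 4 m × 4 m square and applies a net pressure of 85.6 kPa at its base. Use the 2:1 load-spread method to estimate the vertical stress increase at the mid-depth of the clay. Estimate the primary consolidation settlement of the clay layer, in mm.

S_c ≈ 14.5 mm

Mid-depth of clay below the ground surface: z = 3 + 6.1/2 = 6.05 m.
Total vertical stress at mid-clay: σ_v = 20.2×3 + 18.3×3.05 = 116.41 kPa.
Pore pressure: u = 9.81×(6.05 − 2.7) = 32.864 kPa.
Initial effective stress: σ'_0 = σ_v − u = 116.41 − 32.864 = 83.546 kPa.
Stress increase at mid-clay by the 2:1 spreading method:
Δσ = qBL/((B+z)(L+z)) = 85.6×4×4/((4+6.05)(4+6.05)) = 13.56 kPa
Final effective stress: σ'_f = 83.546 + 13.56 = 97.106 kPa.
σ'_f = 97.106 ≤ σ'_p = 145 kPa, so the clay remains overconsolidated and only the recompression index applies:
S_c = C_r·H/(1+e₀)·log₁₀(σ'_f/σ'_0) = 0.082×6.1/2.26×log₁₀(97.106/83.546)
    = 0.22133 × 0.06532 = 0.01446 m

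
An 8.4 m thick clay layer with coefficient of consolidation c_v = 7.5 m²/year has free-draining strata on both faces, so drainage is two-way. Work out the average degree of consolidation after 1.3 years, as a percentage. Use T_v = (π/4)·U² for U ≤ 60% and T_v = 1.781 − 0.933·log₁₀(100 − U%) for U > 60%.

U ≈ 79.3 %

Drainage path length: H_d = H/2 = 4.2 m (double drainage).
T_v = c_v·t/H_d² = 7.5×1.3/4.2² = 0.55272.
T_v = 0.55272 corresponds to the U > 60% branch:
U = 1 − 10^((1.781 − T_v)/0.933)/100 = 0.7928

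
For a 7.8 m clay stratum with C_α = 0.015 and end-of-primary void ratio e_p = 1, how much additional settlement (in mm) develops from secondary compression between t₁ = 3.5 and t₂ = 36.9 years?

Secondary compression: S_s = C_α·H/(1+e_p)·log₁₀(t₂/t₁)
S_s = 0.015×7.8/(1+1)×log₁₀(36.9/3.5)
    = 0.0585 × 1.023 = 0.05984 m

S_s ≈ 59.8 mm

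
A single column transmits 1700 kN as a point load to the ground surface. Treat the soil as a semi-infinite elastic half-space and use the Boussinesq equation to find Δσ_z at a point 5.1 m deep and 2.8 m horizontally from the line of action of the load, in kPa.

Boussinesq vertical stress below a point load on an elastic half-space:
Δσ_z = 3P/(2πz²) · [1 + (r/z)²]^(−5/2)
r/z = 2.8/5.1 = 0.54902; [1+(r/z)²]^(−5/2) = 0.51755.
Δσ_z = 3×1700/(2π×5.1²) × 0.51755 = 31.207 × 0.51755 = 16.15 kPa

Δσ_z ≈ 16.2 kPa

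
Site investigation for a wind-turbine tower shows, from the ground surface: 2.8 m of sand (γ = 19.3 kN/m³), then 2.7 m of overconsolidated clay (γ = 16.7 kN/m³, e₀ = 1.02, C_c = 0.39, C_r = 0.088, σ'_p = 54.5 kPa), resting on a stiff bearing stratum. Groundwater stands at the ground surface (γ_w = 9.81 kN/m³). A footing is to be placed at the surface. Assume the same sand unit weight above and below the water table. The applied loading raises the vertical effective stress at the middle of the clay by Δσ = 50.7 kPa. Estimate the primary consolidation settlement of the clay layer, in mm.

S_c ≈ 126 mm

Mid-depth of clay below the ground surface: z = 2.8 + 2.7/2 = 4.15 m.
Total vertical stress at mid-clay: σ_v = 19.3×2.8 + 16.7×1.35 = 76.585 kPa.
Pore pressure: u = 9.81×(4.15 − 0) = 40.712 kPa.
Initial effective stress: σ'_0 = σ_v − u = 76.585 − 40.712 = 35.873 kPa.
Final effective stress: σ'_f = 35.873 + 50.7 = 86.573 kPa.
σ'_f = 86.573 > σ'_p = 54.5 kPa, so the stress path crosses the preconsolidation pressure — recompression up to σ'_p, then virgin compression beyond:
S_c = H/(1+e₀)·[C_r·log₁₀(σ'_p/σ'_0) + C_c·log₁₀(σ'_f/σ'_p)]
    = 2.7/2.02 × [0.088×log₁₀(54.5/35.873) + 0.39×log₁₀(86.573/54.5)]
    = 1.3366 × [0.015983 + 0.078385] = 0.1261 m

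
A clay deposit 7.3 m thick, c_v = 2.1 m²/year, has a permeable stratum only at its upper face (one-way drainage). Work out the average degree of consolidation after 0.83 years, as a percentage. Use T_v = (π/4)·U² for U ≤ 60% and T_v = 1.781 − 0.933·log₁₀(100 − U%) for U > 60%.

U ≈ 20.4 %

Drainage path length: H_d = H = 7.3 m (single drainage).
T_v = c_v·t/H_d² = 2.1×0.83/7.3² = 0.032708.
T_v = 0.032708 corresponds to the U ≤ 60% branch:
U = √(4T_v/π) = 0.2041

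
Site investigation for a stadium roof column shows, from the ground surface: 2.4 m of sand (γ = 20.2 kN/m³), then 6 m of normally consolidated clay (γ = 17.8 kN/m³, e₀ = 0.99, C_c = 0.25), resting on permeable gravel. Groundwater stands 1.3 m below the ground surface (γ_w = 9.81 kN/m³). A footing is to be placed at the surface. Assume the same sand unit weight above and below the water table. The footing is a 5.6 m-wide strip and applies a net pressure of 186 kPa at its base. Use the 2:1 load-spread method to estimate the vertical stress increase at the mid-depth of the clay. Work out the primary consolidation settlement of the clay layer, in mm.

Mid-depth of clay below the ground surface: z = 2.4 + 6/2 = 5.4 m.
Total vertical stress at mid-clay: σ_v = 20.2×2.4 + 17.8×3 = 101.88 kPa.
Pore pressure: u = 9.81×(5.4 − 1.3) = 40.221 kPa.
Initial effective stress: σ'_0 = σ_v − u = 101.88 − 40.221 = 61.659 kPa.
Stress increase at mid-clay by the 2:1 spreading method:
Δσ = qB/(B+z) = 186×5.6/(5.6+5.4) = 94.691 kPa
Final effective stress: σ'_f = σ'_0 + Δσ = 61.659 + 94.691 = 156.35 kPa.
Normally consolidated clay, so the full stress increment lies on the virgin compression line:
S_c = C_c·H/(1+e₀)·log₁₀(σ'_f/σ'_0) = 0.25×6/(1+0.99)×log₁₀(156.35/61.659)
    = 0.75377 × 0.4041 = 0.3046 m

S_c ≈ 305 mm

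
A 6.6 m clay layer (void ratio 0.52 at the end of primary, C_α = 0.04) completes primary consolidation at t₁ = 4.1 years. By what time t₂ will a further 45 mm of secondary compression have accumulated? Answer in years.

t₂ ≈ 7.45 years

S_s = C_α·H/(1+e_p)·log₁₀(t₂/t₁) ⇒ log₁₀(t₂/t₁) = S_s·(1+e_p)/(C_α·H).
log₁₀(t₂/t₁) = 0.045 × (1+0.52) / (0.04×6.6) = 0.2591
t₂ = t₁ × 10^0.2591 = 4.1 × 1.816 = 7.445 years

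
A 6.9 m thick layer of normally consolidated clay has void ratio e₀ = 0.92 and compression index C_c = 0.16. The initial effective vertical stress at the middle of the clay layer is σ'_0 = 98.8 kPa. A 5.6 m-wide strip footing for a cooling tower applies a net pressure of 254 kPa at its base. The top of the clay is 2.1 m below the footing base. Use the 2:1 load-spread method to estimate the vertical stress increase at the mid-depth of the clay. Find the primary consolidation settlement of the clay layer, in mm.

S_c ≈ 207 mm

Mid-depth of clay below the footing base: z = 2.1 + 6.9/2 = 5.55 m.
Stress increase at mid-clay by the 2:1 spreading method:
Δσ = qB/(B+z) = 254×5.6/(5.6+5.55) = 127.57 kPa
Final effective stress: σ'_f = σ'_0 + Δσ = 98.8 + 127.57 = 226.37 kPa.
Normally consolidated clay, so the full stress increment lies on the virgin compression line:
S_c = C_c·H/(1+e₀)·log₁₀(σ'_f/σ'_0) = 0.16×6.9/(1+0.92)×log₁₀(226.37/98.8)
    = 0.575 × 0.36006 = 0.207 m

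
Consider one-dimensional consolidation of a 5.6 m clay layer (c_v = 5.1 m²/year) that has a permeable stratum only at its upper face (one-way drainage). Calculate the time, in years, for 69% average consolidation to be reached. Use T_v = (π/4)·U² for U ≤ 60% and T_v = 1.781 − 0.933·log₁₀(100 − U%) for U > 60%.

t ≈ 2.4 years

Drainage path length: H_d = H = 5.6 m (single drainage).
U > 60%: T_v = 1.781 − 0.933·log₁₀(100 − 69) = 0.38956.
t = T_v·H_d²/c_v = 0.38956×5.6²/5.1 = 2.395 years.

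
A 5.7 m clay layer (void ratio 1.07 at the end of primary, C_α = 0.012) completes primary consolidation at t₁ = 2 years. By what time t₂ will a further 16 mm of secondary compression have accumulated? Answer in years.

t₂ ≈ 6.1 years

S_s = C_α·H/(1+e_p)·log₁₀(t₂/t₁) ⇒ log₁₀(t₂/t₁) = S_s·(1+e_p)/(C_α·H).
log₁₀(t₂/t₁) = 0.016 × (1+1.07) / (0.012×5.7) = 0.4842
t₂ = t₁ × 10^0.4842 = 2 × 3.049 = 6.099 years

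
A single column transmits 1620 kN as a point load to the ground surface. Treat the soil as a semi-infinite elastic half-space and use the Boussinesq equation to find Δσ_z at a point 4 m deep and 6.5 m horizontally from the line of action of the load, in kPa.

Δσ_z ≈ 1.91 kPa

Boussinesq vertical stress below a point load on an elastic half-space:
Δσ_z = 3P/(2πz²) · [1 + (r/z)²]^(−5/2)
r/z = 6.5/4 = 1.625; [1+(r/z)²]^(−5/2) = 0.039542.
Δσ_z = 3×1620/(2π×4²) × 0.039542 = 48.343 × 0.039542 = 1.912 kPa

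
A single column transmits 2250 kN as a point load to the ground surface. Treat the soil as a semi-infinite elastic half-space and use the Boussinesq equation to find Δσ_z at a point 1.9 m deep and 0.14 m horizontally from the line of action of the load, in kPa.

Δσ_z ≈ 294 kPa

Boussinesq vertical stress below a point load on an elastic half-space:
Δσ_z = 3P/(2πz²) · [1 + (r/z)²]^(−5/2)
r/z = 0.14/1.9 = 0.073684; [1+(r/z)²]^(−5/2) = 0.98655.
Δσ_z = 3×2250/(2π×1.9²) × 0.98655 = 297.59 × 0.98655 = 293.6 kPa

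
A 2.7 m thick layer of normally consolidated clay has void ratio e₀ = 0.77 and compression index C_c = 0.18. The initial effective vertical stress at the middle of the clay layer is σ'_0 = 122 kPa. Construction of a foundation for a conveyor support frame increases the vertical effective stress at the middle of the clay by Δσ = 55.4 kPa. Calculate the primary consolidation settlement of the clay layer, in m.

S_c ≈ 0.0446 m

Final effective stress: σ'_f = σ'_0 + Δσ = 122 + 55.4 = 177.4 kPa.
Normally consolidated clay, so the full stress increment lies on the virgin compression line:
S_c = C_c·H/(1+e₀)·log₁₀(σ'_f/σ'_0) = 0.18×2.7/(1+0.77)×log₁₀(177.4/122)
    = 0.27458 × 0.16259 = 0.04464 m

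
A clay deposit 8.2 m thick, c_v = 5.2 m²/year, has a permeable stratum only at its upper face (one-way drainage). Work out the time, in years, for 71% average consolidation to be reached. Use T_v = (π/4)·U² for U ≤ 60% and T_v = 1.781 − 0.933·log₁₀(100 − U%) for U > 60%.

Drainage path length: H_d = H = 8.2 m (single drainage).
U > 60%: T_v = 1.781 − 0.933·log₁₀(100 − 71) = 0.41658.
t = T_v·H_d²/c_v = 0.41658×8.2²/5.2 = 5.387 years.

t ≈ 5.39 years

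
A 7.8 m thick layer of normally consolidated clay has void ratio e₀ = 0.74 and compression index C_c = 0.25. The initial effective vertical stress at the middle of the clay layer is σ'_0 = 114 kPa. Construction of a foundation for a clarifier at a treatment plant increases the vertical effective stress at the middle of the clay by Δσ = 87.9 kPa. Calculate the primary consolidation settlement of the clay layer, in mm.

Final effective stress: σ'_f = σ'_0 + Δσ = 114 + 87.9 = 201.9 kPa.
Normally consolidated clay, so the full stress increment lies on the virgin compression line:
S_c = C_c·H/(1+e₀)·log₁₀(σ'_f/σ'_0) = 0.25×7.8/(1+0.74)×log₁₀(201.9/114)
    = 1.1207 × 0.24823 = 0.2782 m

S_c ≈ 278 mm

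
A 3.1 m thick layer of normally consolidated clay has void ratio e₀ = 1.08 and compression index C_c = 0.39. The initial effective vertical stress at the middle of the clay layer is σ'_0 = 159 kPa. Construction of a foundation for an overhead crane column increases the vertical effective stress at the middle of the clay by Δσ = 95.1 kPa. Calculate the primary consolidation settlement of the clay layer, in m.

Final effective stress: σ'_f = σ'_0 + Δσ = 159 + 95.1 = 254.1 kPa.
Normally consolidated clay, so the full stress increment lies on the virgin compression line:
S_c = C_c·H/(1+e₀)·log₁₀(σ'_f/σ'_0) = 0.39×3.1/(1+1.08)×log₁₀(254.1/159)
    = 0.58125 × 0.20361 = 0.1183 m

S_c ≈ 0.118 m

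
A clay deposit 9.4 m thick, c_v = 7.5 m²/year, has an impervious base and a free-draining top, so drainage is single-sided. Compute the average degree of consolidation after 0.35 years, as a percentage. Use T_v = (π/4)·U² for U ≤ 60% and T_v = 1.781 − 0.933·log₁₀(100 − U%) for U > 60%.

U ≈ 19.4 %

Drainage path length: H_d = H = 9.4 m (single drainage).
T_v = c_v·t/H_d² = 7.5×0.35/9.4² = 0.029708.
T_v = 0.029708 corresponds to the U ≤ 60% branch:
U = √(4T_v/π) = 0.1945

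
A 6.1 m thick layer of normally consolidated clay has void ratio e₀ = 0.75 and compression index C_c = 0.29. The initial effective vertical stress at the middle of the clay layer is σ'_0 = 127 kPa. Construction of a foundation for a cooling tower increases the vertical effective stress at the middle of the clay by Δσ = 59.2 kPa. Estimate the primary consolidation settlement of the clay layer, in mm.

Final effective stress: σ'_f = σ'_0 + Δσ = 127 + 59.2 = 186.2 kPa.
Normally consolidated clay, so the full stress increment lies on the virgin compression line:
S_c = C_c·H/(1+e₀)·log₁₀(σ'_f/σ'_0) = 0.29×6.1/(1+0.75)×log₁₀(186.2/127)
    = 1.0109 × 0.16618 = 0.168 m

S_c ≈ 168 mm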